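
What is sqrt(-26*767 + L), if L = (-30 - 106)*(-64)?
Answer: I*sqrt(11238) ≈ 106.01*I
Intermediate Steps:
L = 8704 (L = -136*(-64) = 8704)
sqrt(-26*767 + L) = sqrt(-26*767 + 8704) = sqrt(-19942 + 8704) = sqrt(-11238) = I*sqrt(11238)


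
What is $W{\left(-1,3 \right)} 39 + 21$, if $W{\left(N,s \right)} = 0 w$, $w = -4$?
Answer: $21$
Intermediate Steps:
$W{\left(N,s \right)} = 0$ ($W{\left(N,s \right)} = 0 \left(-4\right) = 0$)
$W{\left(-1,3 \right)} 39 + 21 = 0 \cdot 39 + 21 = 0 + 21 = 21$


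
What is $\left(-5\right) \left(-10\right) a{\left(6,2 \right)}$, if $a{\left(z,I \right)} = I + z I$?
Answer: $700$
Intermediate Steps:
$a{\left(z,I \right)} = I + I z$
$\left(-5\right) \left(-10\right) a{\left(6,2 \right)} = \left(-5\right) \left(-10\right) 2 \left(1 + 6\right) = 50 \cdot 2 \cdot 7 = 50 \cdot 14 = 700$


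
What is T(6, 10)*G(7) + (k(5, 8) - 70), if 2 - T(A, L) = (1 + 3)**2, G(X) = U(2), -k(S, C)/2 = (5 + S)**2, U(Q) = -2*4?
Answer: -158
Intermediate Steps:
U(Q) = -8
k(S, C) = -2*(5 + S)**2
G(X) = -8
T(A, L) = -14 (T(A, L) = 2 - (1 + 3)**2 = 2 - 1*4**2 = 2 - 1*16 = 2 - 16 = -14)
T(6, 10)*G(7) + (k(5, 8) - 70) = -14*(-8) + (-2*(5 + 5)**2 - 70) = 112 + (-2*10**2 - 70) = 112 + (-2*100 - 70) = 112 + (-200 - 70) = 112 - 270 = -158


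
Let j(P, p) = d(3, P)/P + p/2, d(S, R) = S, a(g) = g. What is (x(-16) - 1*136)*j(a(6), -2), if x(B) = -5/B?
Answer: 2171/32 ≈ 67.844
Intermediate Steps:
j(P, p) = p/2 + 3/P (j(P, p) = 3/P + p/2 = p/2 + 3/P)
(x(-16) - 1*136)*j(a(6), -2) = (-5/(-16) - 1*136)*((½)*(-2) + 3/6) = (-5*(-1/16) - 136)*(-1 + 3*(⅙)) = (5/16 - 136)*(-1 + ½) = -2171/16*(-½) = 2171/32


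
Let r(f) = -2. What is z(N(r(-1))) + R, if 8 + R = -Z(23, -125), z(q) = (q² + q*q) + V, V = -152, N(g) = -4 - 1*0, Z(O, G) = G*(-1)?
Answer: -253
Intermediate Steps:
Z(O, G) = -G
N(g) = -4 (N(g) = -4 + 0 = -4)
z(q) = -152 + 2*q² (z(q) = (q² + q*q) - 152 = (q² + q²) - 152 = 2*q² - 152 = -152 + 2*q²)
R = -133 (R = -8 - (-1)*(-125) = -8 - 1*125 = -8 - 125 = -133)
z(N(r(-1))) + R = (-152 + 2*(-4)²) - 133 = (-152 + 2*16) - 133 = (-152 + 32) - 133 = -120 - 133 = -253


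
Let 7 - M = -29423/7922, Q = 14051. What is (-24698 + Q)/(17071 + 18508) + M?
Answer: 2935493249/281856838 ≈ 10.415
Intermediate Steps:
M = 84877/7922 (M = 7 - (-29423)/7922 = 7 - 1*(-29423/7922) = 7 + 29423/7922 = 84877/7922 ≈ 10.714)
(-24698 + Q)/(17071 + 18508) + M = (-24698 + 14051)/(17071 + 18508) + 84877/7922 = -10647/35579 + 84877/7922 = 2935493249/281856838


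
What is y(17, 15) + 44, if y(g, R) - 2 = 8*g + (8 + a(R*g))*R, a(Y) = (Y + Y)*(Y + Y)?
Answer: 3901802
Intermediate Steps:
a(Y) = 4*Y**2 (a(Y) = (2*Y)*(2*Y) = 4*Y**2)
y(g, R) = 2 + 8*g + R*(8 + 4*R**2*g**2) (y(g, R) = 2 + (8*g + (8 + 4*(R*g)**2)*R) = 2 + (8*g + (8 + 4*(R**2*g**2))*R) = 2 + (8*g + (8 + 4*R**2*g**2)*R) = 2 + (8*g + R*(8 + 4*R**2*g**2)) = 2 + 8*g + R*(8 + 4*R**2*g**2))
y(17, 15) + 44 = (2 + 8*15 + 8*17 + 4*15**3*17**2) + 44 = (2 + 120 + 136 + 4*3375*289) + 44 = (2 + 120 + 136 + 3901500) + 44 = 3901758 + 44 = 3901802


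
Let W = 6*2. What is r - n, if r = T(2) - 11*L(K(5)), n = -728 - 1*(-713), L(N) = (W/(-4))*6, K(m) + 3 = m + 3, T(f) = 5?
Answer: 218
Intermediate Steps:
W = 12
K(m) = m (K(m) = -3 + (m + 3) = -3 + (3 + m) = m)
L(N) = -18 (L(N) = (12/(-4))*6 = (12*(-¼))*6 = -3*6 = -18)
n = -15 (n = -728 + 713 = -15)
r = 203 (r = 5 - 11*(-18) = 5 + 198 = 203)
r - n = 203 - 1*(-15) = 203 + 15 = 218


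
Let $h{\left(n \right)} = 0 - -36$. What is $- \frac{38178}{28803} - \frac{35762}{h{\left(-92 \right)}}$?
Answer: $- \frac{171904549}{172818} \approx -994.71$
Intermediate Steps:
$h{\left(n \right)} = 36$ ($h{\left(n \right)} = 0 + 36 = 36$)
$- \frac{38178}{28803} - \frac{35762}{h{\left(-92 \right)}} = - \frac{38178}{28803} - \frac{35762}{36} = \left(-38178\right) \frac{1}{28803} - \frac{17881}{18} = - \frac{12726}{9601} - \frac{17881}{18} = - \frac{171904549}{172818}$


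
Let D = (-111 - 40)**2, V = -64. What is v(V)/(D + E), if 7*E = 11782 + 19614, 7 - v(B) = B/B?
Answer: 42/191003 ≈ 0.00021989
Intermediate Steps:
v(B) = 6 (v(B) = 7 - B/B = 7 - 1*1 = 7 - 1 = 6)
E = 31396/7 (E = (11782 + 19614)/7 = (1/7)*31396 = 31396/7 ≈ 4485.1)
D = 22801 (D = (-151)**2 = 22801)
v(V)/(D + E) = 6/(22801 + 31396/7) = 6/(191003/7) = 6*(7/191003) = 42/191003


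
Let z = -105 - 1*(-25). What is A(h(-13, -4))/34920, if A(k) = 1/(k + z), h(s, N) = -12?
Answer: -1/3212640 ≈ -3.1127e-7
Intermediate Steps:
z = -80 (z = -105 + 25 = -80)
A(k) = 1/(-80 + k) (A(k) = 1/(k - 80) = 1/(-80 + k))
A(h(-13, -4))/34920 = 1/(-80 - 12*34920) = (1/34920)/(-92) = -1/92*1/34920 = -1/3212640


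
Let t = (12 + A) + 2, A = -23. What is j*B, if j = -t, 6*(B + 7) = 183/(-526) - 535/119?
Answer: -8796405/125188 ≈ -70.266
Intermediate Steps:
t = -9 (t = (12 - 23) + 2 = -11 + 2 = -9)
B = -2932135/375564 (B = -7 + (183/(-526) - 535/119)/6 = -7 + (183*(-1/526) - 535*1/119)/6 = -7 + (-183/526 - 535/119)/6 = -7 + (⅙)*(-303187/62594) = -7 - 303187/375564 = -2932135/375564 ≈ -7.8073)
j = 9 (j = -1*(-9) = 9)
j*B = 9*(-2932135/375564) = -8796405/125188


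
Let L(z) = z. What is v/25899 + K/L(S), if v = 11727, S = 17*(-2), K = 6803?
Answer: -58597393/293522 ≈ -199.64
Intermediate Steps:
S = -34
v/25899 + K/L(S) = 11727/25899 + 6803/(-34) = 11727*(1/25899) + 6803*(-1/34) = 3909/8633 - 6803/34 = -58597393/293522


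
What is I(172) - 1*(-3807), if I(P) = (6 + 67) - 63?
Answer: 3817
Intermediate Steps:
I(P) = 10 (I(P) = 73 - 63 = 10)
I(172) - 1*(-3807) = 10 - 1*(-3807) = 10 + 3807 = 3817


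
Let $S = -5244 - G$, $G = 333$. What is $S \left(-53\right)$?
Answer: $295581$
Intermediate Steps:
$S = -5577$ ($S = -5244 - 333 = -5577$)
$S \left(-53\right) = \left(-5577\right) \left(-53\right) = 295581$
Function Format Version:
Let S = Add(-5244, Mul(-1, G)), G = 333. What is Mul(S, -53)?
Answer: 295581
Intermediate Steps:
S = -5577 (S = Add(-5244, Mul(-1, 333)) = Add(-5244, -333) = -5577)
Mul(S, -53) = Mul(-5577, -53) = 295581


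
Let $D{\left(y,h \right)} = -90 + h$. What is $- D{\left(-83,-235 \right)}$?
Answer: $325$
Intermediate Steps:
$- D{\left(-83,-235 \right)} = - (-90 - 235) = \left(-1\right) \left(-325\right) = 325$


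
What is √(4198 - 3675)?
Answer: √523 ≈ 22.869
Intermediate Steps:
√(4198 - 3675) = √523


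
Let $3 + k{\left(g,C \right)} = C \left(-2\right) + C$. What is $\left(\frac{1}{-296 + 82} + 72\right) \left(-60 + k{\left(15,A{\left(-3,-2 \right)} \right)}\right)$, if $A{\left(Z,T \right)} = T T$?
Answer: $- \frac{1032269}{214} \approx -4823.7$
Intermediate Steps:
$A{\left(Z,T \right)} = T^{2}$
$k{\left(g,C \right)} = -3 - C$ ($k{\left(g,C \right)} = -3 + \left(C \left(-2\right) + C\right) = -3 + \left(- 2 C + C\right) = -3 - C$)
$\left(\frac{1}{-296 + 82} + 72\right) \left(-60 + k{\left(15,A{\left(-3,-2 \right)} \right)}\right) = \left(\frac{1}{-296 + 82} + 72\right) \left(-60 - 7\right) = \left(\frac{1}{-214} + 72\right) \left(-60 - 7\right) = \left(- \frac{1}{214} + 72\right) \left(-60 - 7\right) = \frac{15407 \left(-60 - 7\right)}{214} = \frac{15407}{214} \left(-67\right) = - \frac{1032269}{214}$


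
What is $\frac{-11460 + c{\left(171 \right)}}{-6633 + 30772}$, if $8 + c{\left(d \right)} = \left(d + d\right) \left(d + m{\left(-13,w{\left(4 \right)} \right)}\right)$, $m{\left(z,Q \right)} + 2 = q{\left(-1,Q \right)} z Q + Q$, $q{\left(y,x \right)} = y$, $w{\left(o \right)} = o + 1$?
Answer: $\frac{70270}{24139} \approx 2.9111$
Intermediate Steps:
$w{\left(o \right)} = 1 + o$
$m{\left(z,Q \right)} = -2 + Q - Q z$ ($m{\left(z,Q \right)} = -2 + \left(- z Q + Q\right) = -2 - \left(- Q + Q z\right) = -2 + Q - Q z$)
$c{\left(d \right)} = -8 + 2 d \left(68 + d\right)$ ($c{\left(d \right)} = -8 + \left(d + d\right) \left(d - \left(-3 + \left(1 + 4\right) \left(-13\right)\right)\right) = -8 + 2 d \left(d - \left(-3 - 65\right)\right) = -8 + 2 d \left(d + \left(-2 + 5 + 65\right)\right) = -8 + 2 d \left(d + 68\right) = -8 + 2 d \left(68 + d\right)$)
$\frac{-11460 + c{\left(171 \right)}}{-6633 + 30772} = \frac{-11460 + \left(-8 + 2 \cdot 171^{2} + 136 \cdot 171\right)}{-6633 + 30772} = \frac{-11460 + \left(-8 + 2 \cdot 29241 + 23256\right)}{24139} = \left(-11460 + \left(-8 + 58482 + 23256\right)\right) \frac{1}{24139} = \left(-11460 + 81730\right) \frac{1}{24139} = 70270 \cdot \frac{1}{24139} = \frac{70270}{24139}$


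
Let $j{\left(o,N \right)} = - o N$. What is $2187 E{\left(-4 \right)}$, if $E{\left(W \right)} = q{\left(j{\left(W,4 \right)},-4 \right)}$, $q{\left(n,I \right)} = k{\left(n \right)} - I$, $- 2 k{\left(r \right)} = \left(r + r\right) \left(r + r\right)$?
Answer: $-1110996$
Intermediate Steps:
$k{\left(r \right)} = - 2 r^{2}$ ($k{\left(r \right)} = - \frac{\left(r + r\right) \left(r + r\right)}{2} = - \frac{2 r 2 r}{2} = - \frac{4 r^{2}}{2} = - 2 r^{2}$)
$j{\left(o,N \right)} = - N o$
$q{\left(n,I \right)} = - I - 2 n^{2}$ ($q{\left(n,I \right)} = - 2 n^{2} - I = - I - 2 n^{2}$)
$E{\left(W \right)} = 4 - 32 W^{2}$ ($E{\left(W \right)} = \left(-1\right) \left(-4\right) - 2 \left(\left(-1\right) 4 W\right)^{2} = 4 - 2 \left(- 4 W\right)^{2} = 4 - 2 \cdot 16 W^{2} = 4 - 32 W^{2}$)
$2187 E{\left(-4 \right)} = 2187 \left(4 - 32 \left(-4\right)^{2}\right) = 2187 \left(4 - 512\right) = 2187 \left(-508\right) = -1110996$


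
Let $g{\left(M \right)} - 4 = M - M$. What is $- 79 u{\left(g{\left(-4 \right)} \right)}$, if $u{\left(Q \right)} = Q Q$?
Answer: $-1264$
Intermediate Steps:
$g{\left(M \right)} = 4$ ($g{\left(M \right)} = 4 + \left(M - M\right) = 4 + 0 = 4$)
$u{\left(Q \right)} = Q^{2}$
$- 79 u{\left(g{\left(-4 \right)} \right)} = - 79 \cdot 4^{2} = \left(-79\right) 16 = -1264$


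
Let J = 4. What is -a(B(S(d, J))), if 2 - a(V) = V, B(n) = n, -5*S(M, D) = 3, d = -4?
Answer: -13/5 ≈ -2.6000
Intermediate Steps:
S(M, D) = -3/5 (S(M, D) = -1/5*3 = -3/5)
a(V) = 2 - V
-a(B(S(d, J))) = -(2 - 1*(-3/5)) = -(2 + 3/5) = -1*13/5 = -13/5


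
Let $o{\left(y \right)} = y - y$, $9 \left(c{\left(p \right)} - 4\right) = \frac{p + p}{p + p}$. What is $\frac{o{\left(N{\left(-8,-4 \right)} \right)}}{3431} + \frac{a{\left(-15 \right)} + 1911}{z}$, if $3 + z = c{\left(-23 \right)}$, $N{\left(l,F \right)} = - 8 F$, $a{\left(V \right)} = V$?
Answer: $\frac{8532}{5} \approx 1706.4$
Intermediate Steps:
$c{\left(p \right)} = \frac{37}{9}$ ($c{\left(p \right)} = 4 + \frac{\left(p + p\right) \frac{1}{p + p}}{9} = 4 + \frac{2 p \frac{1}{2 p}}{9} = 4 + \frac{1}{9} \cdot 1 = 4 + \frac{1}{9} = \frac{37}{9}$)
$o{\left(y \right)} = 0$
$z = \frac{10}{9}$ ($z = -3 + \frac{37}{9} = \frac{10}{9} \approx 1.1111$)
$\frac{o{\left(N{\left(-8,-4 \right)} \right)}}{3431} + \frac{a{\left(-15 \right)} + 1911}{z} = \frac{0}{3431} + \frac{-15 + 1911}{\frac{10}{9}} = 0 \cdot \frac{1}{3431} + 1896 \cdot \frac{9}{10} = 0 + \frac{8532}{5} = \frac{8532}{5}$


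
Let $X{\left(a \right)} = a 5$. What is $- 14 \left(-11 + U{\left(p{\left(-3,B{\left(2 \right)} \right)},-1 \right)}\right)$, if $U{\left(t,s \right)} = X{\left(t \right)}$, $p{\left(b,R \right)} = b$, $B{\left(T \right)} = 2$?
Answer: $364$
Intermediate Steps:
$X{\left(a \right)} = 5 a$
$U{\left(t,s \right)} = 5 t$
$- 14 \left(-11 + U{\left(p{\left(-3,B{\left(2 \right)} \right)},-1 \right)}\right) = - 14 \left(-11 + 5 \left(-3\right)\right) = - 14 \left(-11 - 15\right) = \left(-14\right) \left(-26\right) = 364$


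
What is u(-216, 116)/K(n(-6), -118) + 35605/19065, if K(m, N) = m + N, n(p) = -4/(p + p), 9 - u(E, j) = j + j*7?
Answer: 13026154/1345989 ≈ 9.6777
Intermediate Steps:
u(E, j) = 9 - 8*j (u(E, j) = 9 - (j + j*7) = 9 - (j + 7*j) = 9 - 8*j)
n(p) = -2/p (n(p) = -4/(2*p) = (1/(2*p))*(-4) = -2/p)
K(m, N) = N + m
u(-216, 116)/K(n(-6), -118) + 35605/19065 = (9 - 8*116)/(-118 - 2/(-6)) + 35605/19065 = (9 - 928)/(-118 - 2*(-⅙)) + 35605*(1/19065) = -919/(-118 + ⅓) + 7121/3813 = -919/(-353/3) + 7121/3813 = -919*(-3/353) + 7121/3813 = 2757/353 + 7121/3813 = 13026154/1345989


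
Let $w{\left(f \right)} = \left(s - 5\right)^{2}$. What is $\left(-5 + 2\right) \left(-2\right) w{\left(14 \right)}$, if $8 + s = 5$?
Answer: $384$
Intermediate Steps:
$s = -3$ ($s = -8 + 5 = -3$)
$w{\left(f \right)} = 64$ ($w{\left(f \right)} = \left(-3 - 5\right)^{2} = \left(-8\right)^{2} = 64$)
$\left(-5 + 2\right) \left(-2\right) w{\left(14 \right)} = \left(-5 + 2\right) \left(-2\right) 64 = \left(-3\right) \left(-2\right) 64 = 6 \cdot 64 = 384$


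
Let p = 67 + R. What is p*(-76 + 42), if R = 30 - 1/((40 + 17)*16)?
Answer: -1503871/456 ≈ -3298.0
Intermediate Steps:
R = 27359/912 (R = 30 - 1/(57*16) = 30 - 1*1/912 = 30 - 1/912 = 27359/912 ≈ 29.999)
p = 88463/912 (p = 67 + 27359/912 = 88463/912 ≈ 96.999)
p*(-76 + 42) = 88463*(-76 + 42)/912 = (88463/912)*(-34) = -1503871/456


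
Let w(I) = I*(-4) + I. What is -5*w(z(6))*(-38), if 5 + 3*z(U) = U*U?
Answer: -5890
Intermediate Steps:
z(U) = -5/3 + U²/3 (z(U) = -5/3 + (U*U)/3 = -5/3 + U²/3)
w(I) = -3*I (w(I) = -4*I + I = -3*I)
-5*w(z(6))*(-38) = -(-15)*(-5/3 + (⅓)*6²)*(-38) = -(-15)*(-5/3 + (⅓)*36)*(-38) = -(-15)*(-5/3 + 12)*(-38) = -(-15)*31/3*(-38) = -5*(-31)*(-38) = 155*(-38) = -5890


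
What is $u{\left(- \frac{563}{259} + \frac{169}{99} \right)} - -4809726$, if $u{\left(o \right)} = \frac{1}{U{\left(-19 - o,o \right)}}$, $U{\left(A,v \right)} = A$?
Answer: $\frac{2285644295997}{475213} \approx 4.8097 \cdot 10^{6}$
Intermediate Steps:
$u{\left(o \right)} = \frac{1}{-19 - o}$
$u{\left(- \frac{563}{259} + \frac{169}{99} \right)} - -4809726 = - \frac{1}{19 + \left(- \frac{563}{259} + \frac{169}{99}\right)} - -4809726 = - \frac{1}{19 + \left(\left(-563\right) \frac{1}{259} + 169 \cdot \frac{1}{99}\right)} + 4809726 = - \frac{1}{19 + \left(- \frac{563}{259} + \frac{169}{99}\right)} + 4809726 = - \frac{1}{19 - \frac{11966}{25641}} + 4809726 = - \frac{1}{\frac{475213}{25641}} + 4809726 = \left(-1\right) \frac{25641}{475213} + 4809726 = - \frac{25641}{475213} + 4809726 = \frac{2285644295997}{475213}$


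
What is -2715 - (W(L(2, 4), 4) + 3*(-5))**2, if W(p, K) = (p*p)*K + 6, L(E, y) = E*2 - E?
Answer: -2764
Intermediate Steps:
L(E, y) = E (L(E, y) = 2*E - E = E)
W(p, K) = 6 + K*p**2 (W(p, K) = p**2*K + 6 = K*p**2 + 6 = 6 + K*p**2)
-2715 - (W(L(2, 4), 4) + 3*(-5))**2 = -2715 - ((6 + 4*2**2) + 3*(-5))**2 = -2715 - ((6 + 4*4) - 15)**2 = -2715 - ((6 + 16) - 15)**2 = -2715 - (22 - 15)**2 = -2715 - 1*7**2 = -2715 - 1*49 = -2715 - 49 = -2764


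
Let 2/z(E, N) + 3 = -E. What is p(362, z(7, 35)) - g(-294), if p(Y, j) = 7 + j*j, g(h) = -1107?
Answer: 27851/25 ≈ 1114.0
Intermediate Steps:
z(E, N) = 2/(-3 - E)
p(Y, j) = 7 + j²
p(362, z(7, 35)) - g(-294) = (7 + (-2/(3 + 7))²) - 1*(-1107) = (7 + (-2/10)²) + 1107 = (7 + (-2*⅒)²) + 1107 = (7 + (-⅕)²) + 1107 = (7 + 1/25) + 1107 = 176/25 + 1107 = 27851/25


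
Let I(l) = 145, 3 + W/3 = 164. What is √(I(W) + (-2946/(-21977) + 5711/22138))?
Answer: 27*√47209198862038210/486526826 ≈ 12.058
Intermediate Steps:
W = 483 (W = -9 + 3*164 = -9 + 492 = 483)
√(I(W) + (-2946/(-21977) + 5711/22138)) = √(145 + (-2946/(-21977) + 5711/22138)) = √(145 + (-2946*(-1/21977) + 5711*(1/22138))) = √(145 + (2946/21977 + 5711/22138)) = √(145 + 190729195/486526826) = √(70737118965/486526826) = 27*√47209198862038210/486526826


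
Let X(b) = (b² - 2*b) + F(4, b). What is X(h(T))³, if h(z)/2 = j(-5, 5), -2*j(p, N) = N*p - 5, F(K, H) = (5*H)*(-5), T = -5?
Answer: 729000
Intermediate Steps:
F(K, H) = -25*H
j(p, N) = 5/2 - N*p/2 (j(p, N) = -(N*p - 5)/2 = -(-5 + N*p)/2 = 5/2 - N*p/2)
h(z) = 30 (h(z) = 2*(5/2 - ½*5*(-5)) = 2*(5/2 + 25/2) = 2*15 = 30)
X(b) = b² - 27*b (X(b) = (b² - 2*b) - 25*b = b² - 27*b)
X(h(T))³ = (30*(-27 + 30))³ = (30*3)³ = 90³ = 729000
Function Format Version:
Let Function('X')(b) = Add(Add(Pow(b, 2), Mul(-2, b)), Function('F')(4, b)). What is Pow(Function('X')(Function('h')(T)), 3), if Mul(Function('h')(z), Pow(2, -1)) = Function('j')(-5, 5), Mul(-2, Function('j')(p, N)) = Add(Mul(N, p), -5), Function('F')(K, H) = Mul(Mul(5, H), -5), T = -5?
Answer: 729000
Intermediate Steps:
Function('F')(K, H) = Mul(-25, H)
Function('j')(p, N) = Add(Rational(5, 2), Mul(Rational(-1, 2), N, p)) (Function('j')(p, N) = Mul(Rational(-1, 2), Add(Mul(N, p), -5)) = Mul(Rational(-1, 2), Add(-5, Mul(N, p))) = Add(Rational(5, 2), Mul(Rational(-1, 2), N, p)))
Function('h')(z) = 30 (Function('h')(z) = Mul(2, Add(Rational(5, 2), Mul(Rational(-1, 2), 5, -5))) = Mul(2, Add(Rational(5, 2), Rational(25, 2))) = Mul(2, 15) = 30)
Function('X')(b) = Add(Pow(b, 2), Mul(-27, b)) (Function('X')(b) = Add(Add(Pow(b, 2), Mul(-2, b)), Mul(-25, b)) = Add(Pow(b, 2), Mul(-27, b)))
Pow(Function('X')(Function('h')(T)), 3) = Pow(Mul(30, Add(-27, 30)), 3) = Pow(Mul(30, 3), 3) = Pow(90, 3) = 729000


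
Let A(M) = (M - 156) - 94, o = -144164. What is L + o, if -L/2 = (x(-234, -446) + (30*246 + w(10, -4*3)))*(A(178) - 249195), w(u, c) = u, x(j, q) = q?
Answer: 3461675932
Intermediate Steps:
A(M) = -250 + M (A(M) = (-156 + M) - 94 = -250 + M)
L = 3461820096 (L = -2*(-446 + (30*246 + 10))*((-250 + 178) - 249195) = -2*(-446 + (7380 + 10))*(-72 - 249195) = -2*(-446 + 7390)*(-249267) = -13888*(-249267) = -2*(-1730910048) = 3461820096)
L + o = 3461820096 - 144164 = 3461675932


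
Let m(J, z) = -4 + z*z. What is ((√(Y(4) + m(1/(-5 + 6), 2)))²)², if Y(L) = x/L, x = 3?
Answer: 9/16 ≈ 0.56250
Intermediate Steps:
Y(L) = 3/L
m(J, z) = -4 + z²
((√(Y(4) + m(1/(-5 + 6), 2)))²)² = ((√(3/4 + (-4 + 2²)))²)² = ((√(3*(¼) + (-4 + 4)))²)² = ((√(¾ + 0))²)² = ((√(¾))²)² = ((√3/2)²)² = (¾)² = 9/16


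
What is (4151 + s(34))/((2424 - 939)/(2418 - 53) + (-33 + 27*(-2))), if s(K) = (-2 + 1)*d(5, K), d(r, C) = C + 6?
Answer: -176773/3714 ≈ -47.596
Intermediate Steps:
d(r, C) = 6 + C
s(K) = -6 - K (s(K) = (-2 + 1)*(6 + K) = -(6 + K) = -6 - K)
(4151 + s(34))/((2424 - 939)/(2418 - 53) + (-33 + 27*(-2))) = (4151 + (-6 - 1*34))/((2424 - 939)/(2418 - 53) + (-33 + 27*(-2))) = (4151 + (-6 - 34))/(1485/2365 + (-33 - 54)) = (4151 - 40)/(1485*(1/2365) - 87) = 4111/(27/43 - 87) = 4111/(-3714/43) = 4111*(-43/3714) = -176773/3714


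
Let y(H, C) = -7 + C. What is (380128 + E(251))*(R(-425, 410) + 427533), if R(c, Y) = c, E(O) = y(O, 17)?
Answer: 162359980904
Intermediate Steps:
E(O) = 10 (E(O) = -7 + 17 = 10)
(380128 + E(251))*(R(-425, 410) + 427533) = (380128 + 10)*(-425 + 427533) = 380138*427108 = 162359980904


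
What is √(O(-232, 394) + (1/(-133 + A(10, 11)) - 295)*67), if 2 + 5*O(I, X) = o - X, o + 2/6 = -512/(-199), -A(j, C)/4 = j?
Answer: 7*I*√4319933457471/103281 ≈ 140.87*I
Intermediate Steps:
A(j, C) = -4*j
o = 1337/597 (o = -⅓ - 512/(-199) = -⅓ - 512*(-1/199) = -⅓ + 512/199 = 1337/597 ≈ 2.2395)
O(I, X) = 143/2985 - X/5 (O(I, X) = -⅖ + (1337/597 - X)/5 = -⅖ + (1337/2985 - X/5) = 143/2985 - X/5)
√(O(-232, 394) + (1/(-133 + A(10, 11)) - 295)*67) = √((143/2985 - ⅕*394) + (1/(-133 - 4*10) - 295)*67) = √((143/2985 - 394/5) + (1/(-133 - 40) - 295)*67) = √(-47015/597 + (1/(-173) - 295)*67) = √(-47015/597 + (-1/173 - 295)*67) = √(-47015/597 - 51036/173*67) = √(-47015/597 - 3419412/173) = √(-2049522559/103281) = 7*I*√4319933457471/103281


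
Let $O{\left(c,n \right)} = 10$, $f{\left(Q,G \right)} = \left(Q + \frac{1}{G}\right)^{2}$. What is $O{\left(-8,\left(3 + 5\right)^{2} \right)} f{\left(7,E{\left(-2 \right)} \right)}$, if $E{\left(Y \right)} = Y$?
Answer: $\frac{845}{2} \approx 422.5$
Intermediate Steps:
$O{\left(-8,\left(3 + 5\right)^{2} \right)} f{\left(7,E{\left(-2 \right)} \right)} = 10 \frac{\left(1 - 14\right)^{2}}{4} = 10 \frac{\left(-13\right)^{2}}{4} = 10 \cdot \frac{1}{4} \cdot 169 = 10 \cdot \frac{169}{4} = \frac{845}{2}$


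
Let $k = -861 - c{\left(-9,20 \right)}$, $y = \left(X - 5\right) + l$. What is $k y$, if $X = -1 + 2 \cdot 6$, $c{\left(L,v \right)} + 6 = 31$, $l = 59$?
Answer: $-57590$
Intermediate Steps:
$c{\left(L,v \right)} = 25$ ($c{\left(L,v \right)} = -6 + 31 = 25$)
$X = 11$ ($X = -1 + 12 = 11$)
$y = 65$ ($y = \left(11 - 5\right) + 59 = 6 + 59 = 65$)
$k = -886$ ($k = -861 - 25 = -886$)
$k y = \left(-886\right) 65 = -57590$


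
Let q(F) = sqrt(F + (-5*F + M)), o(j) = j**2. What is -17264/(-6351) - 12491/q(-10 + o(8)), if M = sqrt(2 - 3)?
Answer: 17264/6351 - 12491/sqrt(-216 + I) ≈ 0.75097 + 849.9*I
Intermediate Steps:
M = I (M = sqrt(-1) = I ≈ 1.0*I)
q(F) = sqrt(I - 4*F) (q(F) = sqrt(F + (-5*F + I)) = sqrt(F + (I - 5*F)) = sqrt(I - 4*F))
-17264/(-6351) - 12491/q(-10 + o(8)) = -17264/(-6351) - 12491/sqrt(I - 4*(-10 + 8**2)) = -17264*(-1/6351) - 12491/sqrt(I - 4*(-10 + 64)) = 17264/6351 - 12491/sqrt(I - 4*54) = 17264/6351 - 12491/sqrt(I - 216) = 17264/6351 - 12491/sqrt(-216 + I)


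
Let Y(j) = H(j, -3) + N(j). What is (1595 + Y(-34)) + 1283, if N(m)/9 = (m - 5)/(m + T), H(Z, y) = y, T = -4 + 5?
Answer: 31742/11 ≈ 2885.6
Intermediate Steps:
T = 1
N(m) = 9*(-5 + m)/(1 + m) (N(m) = 9*((m - 5)/(m + 1)) = 9*((-5 + m)/(1 + m)) = 9*(-5 + m)/(1 + m))
Y(j) = -3 + 9*(-5 + j)/(1 + j)
(1595 + Y(-34)) + 1283 = (1595 + 6*(-8 - 34)/(1 - 34)) + 1283 = (1595 + 6*(-42)/(-33)) + 1283 = (1595 + 6*(-1/33)*(-42)) + 1283 = (1595 + 84/11) + 1283 = 17629/11 + 1283 = 31742/11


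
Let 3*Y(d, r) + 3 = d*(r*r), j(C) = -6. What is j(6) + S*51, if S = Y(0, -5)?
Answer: -57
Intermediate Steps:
Y(d, r) = -1 + d*r²/3 (Y(d, r) = -1 + (d*(r*r))/3 = -1 + (d*r²)/3 = -1 + d*r²/3)
S = -1 (S = -1 + (⅓)*0*(-5)² = -1 + (⅓)*0*25 = -1 + 0 = -1)
j(6) + S*51 = -6 - 1*51 = -6 - 51 = -57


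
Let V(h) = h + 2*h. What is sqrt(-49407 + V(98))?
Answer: 3*I*sqrt(5457) ≈ 221.61*I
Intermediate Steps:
V(h) = 3*h
sqrt(-49407 + V(98)) = sqrt(-49407 + 3*98) = sqrt(-49407 + 294) = sqrt(-49113) = 3*I*sqrt(5457)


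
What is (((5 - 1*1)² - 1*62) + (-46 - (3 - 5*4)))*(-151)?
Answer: 11325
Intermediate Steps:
(((5 - 1*1)² - 1*62) + (-46 - (3 - 5*4)))*(-151) = (((5 - 1)² - 62) + (-46 - (3 - 20)))*(-151) = ((4² - 62) + (-46 - 1*(-17)))*(-151) = ((16 - 62) + (-46 + 17))*(-151) = (-46 - 29)*(-151) = -75*(-151) = 11325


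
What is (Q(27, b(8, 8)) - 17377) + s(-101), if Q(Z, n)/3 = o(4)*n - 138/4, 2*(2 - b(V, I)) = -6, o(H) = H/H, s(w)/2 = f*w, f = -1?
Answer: -34527/2 ≈ -17264.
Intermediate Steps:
s(w) = -2*w (s(w) = 2*(-w) = -2*w)
o(H) = 1
b(V, I) = 5 (b(V, I) = 2 - 1/2*(-6) = 2 + 3 = 5)
Q(Z, n) = -207/2 + 3*n (Q(Z, n) = 3*(1*n - 138/4) = 3*(n - 138*1/4) = 3*(n - 69/2) = 3*(-69/2 + n) = -207/2 + 3*n)
(Q(27, b(8, 8)) - 17377) + s(-101) = ((-207/2 + 3*5) - 17377) - 2*(-101) = ((-207/2 + 15) - 17377) + 202 = (-177/2 - 17377) + 202 = -34931/2 + 202 = -34527/2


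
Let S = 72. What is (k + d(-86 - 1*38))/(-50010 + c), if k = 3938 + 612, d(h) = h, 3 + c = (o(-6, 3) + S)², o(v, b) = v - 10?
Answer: -4426/46877 ≈ -0.094417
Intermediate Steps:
o(v, b) = -10 + v
c = 3133 (c = -3 + ((-10 - 6) + 72)² = -3 + (-16 + 72)² = -3 + 56² = -3 + 3136 = 3133)
k = 4550
(k + d(-86 - 1*38))/(-50010 + c) = (4550 + (-86 - 1*38))/(-50010 + 3133) = (4550 + (-86 - 38))/(-46877) = (4550 - 124)*(-1/46877) = 4426*(-1/46877) = -4426/46877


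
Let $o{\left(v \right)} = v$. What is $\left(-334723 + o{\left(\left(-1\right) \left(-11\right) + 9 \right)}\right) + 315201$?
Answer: $-19502$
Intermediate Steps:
$\left(-334723 + o{\left(\left(-1\right) \left(-11\right) + 9 \right)}\right) + 315201 = \left(-334723 + \left(\left(-1\right) \left(-11\right) + 9\right)\right) + 315201 = \left(-334723 + \left(11 + 9\right)\right) + 315201 = \left(-334723 + 20\right) + 315201 = -334703 + 315201 = -19502$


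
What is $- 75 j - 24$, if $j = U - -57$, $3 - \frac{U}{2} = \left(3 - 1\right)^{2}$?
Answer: $-4149$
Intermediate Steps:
$U = -2$ ($U = 6 - 2 \left(3 - 1\right)^{2} = 6 - 2 \cdot 2^{2} = 6 - 8 = -2$)
$j = 55$ ($j = -2 - -57 = -2 + 57 = 55$)
$- 75 j - 24 = \left(-75\right) 55 - 24 = -4125 - 24 = -4149$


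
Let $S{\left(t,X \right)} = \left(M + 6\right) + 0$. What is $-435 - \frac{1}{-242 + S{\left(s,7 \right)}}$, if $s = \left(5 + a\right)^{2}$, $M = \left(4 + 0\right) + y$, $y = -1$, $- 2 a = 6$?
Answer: $- \frac{101354}{233} \approx -435.0$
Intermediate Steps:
$a = -3$ ($a = \left(- \frac{1}{2}\right) 6 = -3$)
$M = 3$ ($M = \left(4 + 0\right) - 1 = 4 - 1 = 3$)
$s = 4$ ($s = \left(5 - 3\right)^{2} = 2^{2} = 4$)
$S{\left(t,X \right)} = 9$ ($S{\left(t,X \right)} = \left(3 + 6\right) + 0 = 9 + 0 = 9$)
$-435 - \frac{1}{-242 + S{\left(s,7 \right)}} = -435 - \frac{1}{-242 + 9} = -435 - \frac{1}{-233} = -435 - - \frac{1}{233} = -435 + \frac{1}{233} = - \frac{101354}{233}$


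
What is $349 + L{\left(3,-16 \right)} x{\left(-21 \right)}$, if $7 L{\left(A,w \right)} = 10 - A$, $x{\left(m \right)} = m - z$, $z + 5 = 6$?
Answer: $327$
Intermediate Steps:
$z = 1$ ($z = -5 + 6 = 1$)
$x{\left(m \right)} = -1 + m$ ($x{\left(m \right)} = m - 1 = -1 + m$)
$L{\left(A,w \right)} = \frac{10}{7} - \frac{A}{7}$ ($L{\left(A,w \right)} = \frac{10 - A}{7} = \frac{10}{7} - \frac{A}{7}$)
$349 + L{\left(3,-16 \right)} x{\left(-21 \right)} = 349 + \left(\frac{10}{7} - \frac{3}{7}\right) \left(-1 - 21\right) = 349 + \left(\frac{10}{7} - \frac{3}{7}\right) \left(-22\right) = 349 + 1 \left(-22\right) = 349 - 22 = 327$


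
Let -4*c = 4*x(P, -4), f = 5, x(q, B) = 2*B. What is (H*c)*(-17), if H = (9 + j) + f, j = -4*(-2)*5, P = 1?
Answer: -7344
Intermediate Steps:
j = 40 (j = 8*5 = 40)
H = 54 (H = (9 + 40) + 5 = 49 + 5 = 54)
c = 8 (c = -2*(-4) = -(-8) = -1/4*(-32) = 8)
(H*c)*(-17) = (54*8)*(-17) = 432*(-17) = -7344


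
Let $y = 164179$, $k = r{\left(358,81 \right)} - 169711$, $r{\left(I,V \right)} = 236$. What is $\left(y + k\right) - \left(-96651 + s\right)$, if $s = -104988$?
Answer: $196343$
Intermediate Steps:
$k = -169475$ ($k = 236 - 169711 = -169475$)
$\left(y + k\right) - \left(-96651 + s\right) = \left(164179 - 169475\right) + \left(96651 - -104988\right) = -5296 + \left(96651 + 104988\right) = -5296 + 201639 = 196343$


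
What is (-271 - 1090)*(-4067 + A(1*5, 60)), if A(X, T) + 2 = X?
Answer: 5531104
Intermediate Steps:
A(X, T) = -2 + X
(-271 - 1090)*(-4067 + A(1*5, 60)) = (-271 - 1090)*(-4067 + (-2 + 1*5)) = -1361*(-4067 + (-2 + 5)) = -1361*(-4067 + 3) = -1361*(-4064) = 5531104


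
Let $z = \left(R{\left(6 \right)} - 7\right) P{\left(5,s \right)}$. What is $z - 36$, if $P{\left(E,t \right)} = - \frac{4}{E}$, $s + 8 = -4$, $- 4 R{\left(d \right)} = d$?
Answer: $- \frac{146}{5} \approx -29.2$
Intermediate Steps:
$R{\left(d \right)} = - \frac{d}{4}$
$s = -12$ ($s = -8 - 4 = -12$)
$z = \frac{34}{5}$ ($z = \left(\left(- \frac{1}{4}\right) 6 - 7\right) \left(- \frac{4}{5}\right) = \left(- \frac{3}{2} - 7\right) \left(\left(-4\right) \frac{1}{5}\right) = \left(- \frac{17}{2}\right) \left(- \frac{4}{5}\right) = \frac{34}{5} \approx 6.8$)
$z - 36 = \frac{34}{5} - 36 = - \frac{146}{5}$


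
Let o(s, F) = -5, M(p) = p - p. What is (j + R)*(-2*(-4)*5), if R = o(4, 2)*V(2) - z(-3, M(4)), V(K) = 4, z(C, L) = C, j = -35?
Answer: -2080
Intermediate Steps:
M(p) = 0
R = -17 (R = -5*4 - 1*(-3) = -20 + 3 = -17)
(j + R)*(-2*(-4)*5) = (-35 - 17)*(-2*(-4)*5) = -416*5 = -52*40 = -2080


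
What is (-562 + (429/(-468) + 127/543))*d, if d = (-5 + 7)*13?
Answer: -15887911/1086 ≈ -14630.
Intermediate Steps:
d = 26 (d = 2*13 = 26)
(-562 + (429/(-468) + 127/543))*d = (-562 + (429/(-468) + 127/543))*26 = (-562 + (429*(-1/468) + 127*(1/543)))*26 = (-562 + (-11/12 + 127/543))*26 = (-562 - 1483/2172)*26 = -1222147/2172*26 = -15887911/1086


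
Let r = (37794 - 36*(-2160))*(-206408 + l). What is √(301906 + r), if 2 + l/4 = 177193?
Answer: √58049547130 ≈ 2.4093e+5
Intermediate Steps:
l = 708764 (l = -8 + 4*177193 = -8 + 708772 = 708764)
r = 58049245224 (r = (37794 - 36*(-2160))*(-206408 + 708764) = (37794 + 77760)*502356 = 115554*502356 = 58049245224)
√(301906 + r) = √(301906 + 58049245224) = √58049547130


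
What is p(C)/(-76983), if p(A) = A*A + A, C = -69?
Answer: -1564/25661 ≈ -0.060948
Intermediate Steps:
p(A) = A + A**2 (p(A) = A**2 + A = A + A**2)
p(C)/(-76983) = -69*(1 - 69)/(-76983) = -69*(-68)*(-1/76983) = 4692*(-1/76983) = -1564/25661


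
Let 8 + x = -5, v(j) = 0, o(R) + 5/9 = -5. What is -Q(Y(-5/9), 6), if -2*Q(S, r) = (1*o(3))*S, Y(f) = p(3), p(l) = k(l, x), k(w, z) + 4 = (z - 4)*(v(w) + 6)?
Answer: 2650/9 ≈ 294.44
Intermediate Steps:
o(R) = -50/9 (o(R) = -5/9 - 5 = -50/9)
x = -13 (x = -8 - 5 = -13)
k(w, z) = -28 + 6*z (k(w, z) = -4 + (z - 4)*(0 + 6) = -4 + (-4 + z)*6 = -4 + (-24 + 6*z) = -28 + 6*z)
p(l) = -106 (p(l) = -28 + 6*(-13) = -28 - 78 = -106)
Y(f) = -106
Q(S, r) = 25*S/9 (Q(S, r) = -1*(-50/9)*S/2 = -(-25)*S/9 = 25*S/9)
-Q(Y(-5/9), 6) = -25*(-106)/9 = -1*(-2650/9) = 2650/9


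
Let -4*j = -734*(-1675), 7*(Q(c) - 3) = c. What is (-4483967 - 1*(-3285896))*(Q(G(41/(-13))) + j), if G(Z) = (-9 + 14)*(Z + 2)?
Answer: 9574226764587/26 ≈ 3.6824e+11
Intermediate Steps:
G(Z) = 10 + 5*Z (G(Z) = 5*(2 + Z) = 10 + 5*Z)
Q(c) = 3 + c/7
j = -614725/2 (j = -(-367)*(-1675)/2 = -1/4*1229450 = -614725/2 ≈ -3.0736e+5)
(-4483967 - 1*(-3285896))*(Q(G(41/(-13))) + j) = (-4483967 - 1*(-3285896))*((3 + (10 + 5*(41/(-13)))/7) - 614725/2) = (-4483967 + 3285896)*((3 + (10 + 5*(41*(-1/13)))/7) - 614725/2) = -1198071*((3 + (10 + 5*(-41/13))/7) - 614725/2) = -1198071*((3 + (10 - 205/13)/7) - 614725/2) = -1198071*((3 + (1/7)*(-75/13)) - 614725/2) = -1198071*((3 - 75/91) - 614725/2) = -1198071*(198/91 - 614725/2) = -1198071*(-55939579/182) = 9574226764587/26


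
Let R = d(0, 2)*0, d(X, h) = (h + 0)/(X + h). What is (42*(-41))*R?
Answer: 0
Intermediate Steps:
d(X, h) = h/(X + h)
R = 0 (R = (2/(0 + 2))*0 = (2/2)*0 = (2*(½))*0 = 1*0 = 0)
(42*(-41))*R = (42*(-41))*0 = -1722*0 = 0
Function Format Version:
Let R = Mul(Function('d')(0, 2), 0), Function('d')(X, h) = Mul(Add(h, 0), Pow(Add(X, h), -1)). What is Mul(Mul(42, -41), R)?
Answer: 0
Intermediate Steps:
Function('d')(X, h) = Mul(h, Pow(Add(X, h), -1))
R = 0 (R = Mul(Mul(2, Pow(Add(0, 2), -1)), 0) = Mul(Mul(2, Pow(2, -1)), 0) = Mul(Mul(2, Rational(1, 2)), 0) = Mul(1, 0) = 0)
Mul(Mul(42, -41), R) = Mul(Mul(42, -41), 0) = Mul(-1722, 0) = 0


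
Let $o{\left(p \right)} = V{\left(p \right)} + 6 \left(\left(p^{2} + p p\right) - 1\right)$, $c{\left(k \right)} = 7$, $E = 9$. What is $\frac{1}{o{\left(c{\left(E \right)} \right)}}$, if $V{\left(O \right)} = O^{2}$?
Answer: $\frac{1}{631} \approx 0.0015848$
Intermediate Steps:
$o{\left(p \right)} = -6 + 13 p^{2}$ ($o{\left(p \right)} = p^{2} + 6 \left(\left(p^{2} + p p\right) - 1\right) = p^{2} + 6 \left(\left(p^{2} + p^{2}\right) - 1\right) = p^{2} + 6 \left(2 p^{2} - 1\right) = p^{2} + 6 \left(-1 + 2 p^{2}\right) = p^{2} + \left(-6 + 12 p^{2}\right) = -6 + 13 p^{2}$)
$\frac{1}{o{\left(c{\left(E \right)} \right)}} = \frac{1}{-6 + 13 \cdot 7^{2}} = \frac{1}{-6 + 13 \cdot 49} = \frac{1}{-6 + 637} = \frac{1}{631}$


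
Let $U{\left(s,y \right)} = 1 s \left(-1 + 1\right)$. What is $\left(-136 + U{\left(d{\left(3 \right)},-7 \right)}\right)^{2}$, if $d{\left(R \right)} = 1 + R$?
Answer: $18496$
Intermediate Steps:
$U{\left(s,y \right)} = 0$ ($U{\left(s,y \right)} = s 0 = 0$)
$\left(-136 + U{\left(d{\left(3 \right)},-7 \right)}\right)^{2} = \left(-136 + 0\right)^{2} = \left(-136\right)^{2} = 18496$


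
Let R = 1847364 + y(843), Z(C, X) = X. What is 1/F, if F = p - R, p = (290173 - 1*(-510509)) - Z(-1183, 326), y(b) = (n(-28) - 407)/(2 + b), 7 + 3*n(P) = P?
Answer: -2535/2654164024 ≈ -9.5510e-7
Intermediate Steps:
n(P) = -7/3 + P/3
y(b) = -1256/(3*(2 + b)) (y(b) = ((-7/3 + (⅓)*(-28)) - 407)/(2 + b) = ((-7/3 - 28/3) - 407)/(2 + b) = (-35/3 - 407)/(2 + b) = -1256/(3*(2 + b)))
R = 4683066484/2535 (R = 1847364 - 1256/(6 + 3*843) = 1847364 - 1256/(6 + 2529) = 1847364 - 1256/2535 = 4683066484/2535 ≈ 1.8474e+6)
p = 800356 (p = (290173 - 1*(-510509)) - 1*326 = (290173 + 510509) - 326 = 800682 - 326 = 800356)
F = -2654164024/2535 (F = 800356 - 1*4683066484/2535 = 800356 - 4683066484/2535 = -2654164024/2535 ≈ -1.0470e+6)
1/F = 1/(-2654164024/2535) = -2535/2654164024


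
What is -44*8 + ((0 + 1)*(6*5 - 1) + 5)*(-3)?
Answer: -454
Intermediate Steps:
-44*8 + ((0 + 1)*(6*5 - 1) + 5)*(-3) = -352 + (1*(30 - 1) + 5)*(-3) = -352 + (1*29 + 5)*(-3) = -352 + (29 + 5)*(-3) = -352 + 34*(-3) = -352 - 102 = -454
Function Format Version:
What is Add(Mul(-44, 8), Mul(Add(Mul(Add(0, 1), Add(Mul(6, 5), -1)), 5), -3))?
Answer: -454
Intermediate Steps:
Add(Mul(-44, 8), Mul(Add(Mul(Add(0, 1), Add(Mul(6, 5), -1)), 5), -3)) = Add(-352, Mul(Add(Mul(1, Add(30, -1)), 5), -3)) = Add(-352, Mul(Add(Mul(1, 29), 5), -3)) = Add(-352, Mul(Add(29, 5), -3)) = Add(-352, Mul(34, -3)) = Add(-352, -102) = -454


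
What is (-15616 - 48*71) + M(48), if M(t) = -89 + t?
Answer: -19065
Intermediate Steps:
(-15616 - 48*71) + M(48) = (-15616 - 48*71) + (-89 + 48) = (-15616 - 3408) - 41 = -19024 - 41 = -19065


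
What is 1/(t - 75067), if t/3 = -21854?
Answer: -1/140629 ≈ -7.1109e-6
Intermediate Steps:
t = -65562 (t = 3*(-21854) = -65562)
1/(t - 75067) = 1/(-65562 - 75067) = 1/(-140629) = -1/140629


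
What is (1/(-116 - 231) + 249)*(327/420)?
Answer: 4708909/24290 ≈ 193.86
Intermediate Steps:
(1/(-116 - 231) + 249)*(327/420) = (1/(-347) + 249)*(327*(1/420)) = (-1/347 + 249)*(109/140) = (86402/347)*(109/140) = 4708909/24290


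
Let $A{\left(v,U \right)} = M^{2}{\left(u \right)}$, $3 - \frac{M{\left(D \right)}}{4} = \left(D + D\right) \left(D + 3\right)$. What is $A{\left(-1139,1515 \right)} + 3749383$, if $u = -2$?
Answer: $3750167$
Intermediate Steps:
$M{\left(D \right)} = 12 - 8 D \left(3 + D\right)$ ($M{\left(D \right)} = 12 - 4 \left(D + D\right) \left(D + 3\right) = 12 - 4 \cdot 2 D \left(3 + D\right) = 12 - 8 D \left(3 + D\right)$)
$A{\left(v,U \right)} = 784$ ($A{\left(v,U \right)} = \left(12 - -48 - 8 \left(-2\right)^{2}\right)^{2} = \left(12 + 48 - 32\right)^{2} = 28^{2} = 784$)
$A{\left(-1139,1515 \right)} + 3749383 = 784 + 3749383 = 3750167$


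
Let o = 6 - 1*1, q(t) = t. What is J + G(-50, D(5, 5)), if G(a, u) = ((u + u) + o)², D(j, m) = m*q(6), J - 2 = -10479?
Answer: -6252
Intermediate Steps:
J = -10477 (J = 2 - 10479 = -10477)
o = 5 (o = 6 - 1 = 5)
D(j, m) = 6*m (D(j, m) = m*6 = 6*m)
G(a, u) = (5 + 2*u)² (G(a, u) = ((u + u) + 5)² = (2*u + 5)² = (5 + 2*u)²)
J + G(-50, D(5, 5)) = -10477 + (5 + 2*(6*5))² = -10477 + (5 + 2*30)² = -10477 + (5 + 60)² = -10477 + 65² = -10477 + 4225 = -6252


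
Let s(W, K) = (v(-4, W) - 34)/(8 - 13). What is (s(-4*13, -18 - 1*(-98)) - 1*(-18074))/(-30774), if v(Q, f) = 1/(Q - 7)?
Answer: -198889/338514 ≈ -0.58754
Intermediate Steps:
v(Q, f) = 1/(-7 + Q)
s(W, K) = 75/11 (s(W, K) = (1/(-7 - 4) - 34)/(8 - 13) = (1/(-11) - 34)/(-5) = (-1/11 - 34)*(-⅕) = -375/11*(-⅕) = 75/11)
(s(-4*13, -18 - 1*(-98)) - 1*(-18074))/(-30774) = (75/11 - 1*(-18074))/(-30774) = (75/11 + 18074)*(-1/30774) = (198889/11)*(-1/30774) = -198889/338514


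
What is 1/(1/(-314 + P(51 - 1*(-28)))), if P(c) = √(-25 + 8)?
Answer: -314 + I*√17 ≈ -314.0 + 4.1231*I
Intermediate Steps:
P(c) = I*√17 (P(c) = √(-17) = I*√17)
1/(1/(-314 + P(51 - 1*(-28)))) = 1/(1/(-314 + I*√17)) = -314 + I*√17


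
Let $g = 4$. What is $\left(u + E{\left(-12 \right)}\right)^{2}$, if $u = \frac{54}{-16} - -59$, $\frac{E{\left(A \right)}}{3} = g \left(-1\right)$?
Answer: $\frac{121801}{64} \approx 1903.1$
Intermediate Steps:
$E{\left(A \right)} = -12$ ($E{\left(A \right)} = 3 \cdot 4 \left(-1\right) = 3 \left(-4\right) = -12$)
$u = \frac{445}{8}$ ($u = 54 \left(- \frac{1}{16}\right) + 59 = - \frac{27}{8} + 59 = \frac{445}{8} \approx 55.625$)
$\left(u + E{\left(-12 \right)}\right)^{2} = \left(\frac{445}{8} - 12\right)^{2} = \left(\frac{349}{8}\right)^{2} = \frac{121801}{64}$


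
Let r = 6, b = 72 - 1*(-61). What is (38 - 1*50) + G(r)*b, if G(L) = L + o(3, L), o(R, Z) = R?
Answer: 1185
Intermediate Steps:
b = 133 (b = 72 + 61 = 133)
G(L) = 3 + L (G(L) = L + 3 = 3 + L)
(38 - 1*50) + G(r)*b = (38 - 1*50) + (3 + 6)*133 = (38 - 50) + 9*133 = -12 + 1197 = 1185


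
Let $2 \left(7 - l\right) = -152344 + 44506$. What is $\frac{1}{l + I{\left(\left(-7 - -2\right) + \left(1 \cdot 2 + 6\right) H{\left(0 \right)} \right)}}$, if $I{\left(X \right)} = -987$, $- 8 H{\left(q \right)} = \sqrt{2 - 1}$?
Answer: $\frac{1}{52939} \approx 1.889 \cdot 10^{-5}$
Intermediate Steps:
$H{\left(q \right)} = - \frac{1}{8}$ ($H{\left(q \right)} = - \frac{\sqrt{2 - 1}}{8} = - \frac{\sqrt{1}}{8} = \left(- \frac{1}{8}\right) 1 = - \frac{1}{8}$)
$l = 53926$ ($l = 7 - \frac{-152344 + 44506}{2} = 7 - -53919 = 7 + 53919 = 53926$)
$\frac{1}{l + I{\left(\left(-7 - -2\right) + \left(1 \cdot 2 + 6\right) H{\left(0 \right)} \right)}} = \frac{1}{53926 - 987} = \frac{1}{52939}$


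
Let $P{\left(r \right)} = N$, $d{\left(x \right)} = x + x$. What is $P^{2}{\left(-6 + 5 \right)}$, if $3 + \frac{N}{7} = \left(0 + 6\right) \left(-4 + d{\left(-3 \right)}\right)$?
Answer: $194481$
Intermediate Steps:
$d{\left(x \right)} = 2 x$
$N = -441$ ($N = -21 + 7 \left(0 + 6\right) \left(-4 + 2 \left(-3\right)\right) = -21 + 7 \cdot 6 \left(-4 - 6\right) = -21 + 7 \cdot 6 \left(-10\right) = -21 + 7 \left(-60\right) = -21 - 420 = -441$)
$P{\left(r \right)} = -441$
$P^{2}{\left(-6 + 5 \right)} = \left(-441\right)^{2} = 194481$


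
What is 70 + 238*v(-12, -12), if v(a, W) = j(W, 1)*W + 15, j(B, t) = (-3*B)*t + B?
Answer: -64904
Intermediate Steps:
j(B, t) = B - 3*B*t (j(B, t) = -3*B*t + B = B - 3*B*t)
v(a, W) = 15 - 2*W**2 (v(a, W) = (W*(1 - 3*1))*W + 15 = (W*(1 - 3))*W + 15 = (W*(-2))*W + 15 = (-2*W)*W + 15 = -2*W**2 + 15 = 15 - 2*W**2)
70 + 238*v(-12, -12) = 70 + 238*(15 - 2*(-12)**2) = 70 + 238*(15 - 2*144) = 70 + 238*(15 - 288) = 70 + 238*(-273) = 70 - 64974 = -64904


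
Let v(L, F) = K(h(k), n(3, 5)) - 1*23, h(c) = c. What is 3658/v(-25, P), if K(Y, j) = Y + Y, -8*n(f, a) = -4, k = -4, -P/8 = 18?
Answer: -118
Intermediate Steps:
P = -144 (P = -8*18 = -144)
n(f, a) = ½ (n(f, a) = -⅛*(-4) = ½)
K(Y, j) = 2*Y
v(L, F) = -31 (v(L, F) = 2*(-4) - 1*23 = -8 - 23 = -31)
3658/v(-25, P) = 3658/(-31) = 3658*(-1/31) = -118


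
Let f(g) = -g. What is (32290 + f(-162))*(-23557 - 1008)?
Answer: -797183380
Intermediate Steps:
(32290 + f(-162))*(-23557 - 1008) = (32290 - 1*(-162))*(-23557 - 1008) = (32290 + 162)*(-24565) = 32452*(-24565) = -797183380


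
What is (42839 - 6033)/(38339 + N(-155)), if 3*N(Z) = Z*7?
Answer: 7887/8138 ≈ 0.96916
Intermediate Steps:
N(Z) = 7*Z/3 (N(Z) = (Z*7)/3 = (7*Z)/3 = 7*Z/3)
(42839 - 6033)/(38339 + N(-155)) = (42839 - 6033)/(38339 + (7/3)*(-155)) = 36806/(38339 - 1085/3) = 36806/(113932/3) = 36806*(3/113932) = 7887/8138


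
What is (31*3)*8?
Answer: 744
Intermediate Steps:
(31*3)*8 = 93*8 = 744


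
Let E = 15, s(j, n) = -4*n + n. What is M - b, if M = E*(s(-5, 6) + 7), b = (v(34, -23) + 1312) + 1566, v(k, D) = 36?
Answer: -3079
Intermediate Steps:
s(j, n) = -3*n
b = 2914 (b = (36 + 1312) + 1566 = 1348 + 1566 = 2914)
M = -165 (M = 15*(-3*6 + 7) = 15*(-18 + 7) = 15*(-11) = -165)
M - b = -165 - 1*2914 = -165 - 2914 = -3079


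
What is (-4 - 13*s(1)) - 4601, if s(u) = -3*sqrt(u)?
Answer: -4566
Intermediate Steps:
(-4 - 13*s(1)) - 4601 = (-4 - (-39)*sqrt(1)) - 4601 = (-4 - (-39)) - 4601 = (-4 - 13*(-3)) - 4601 = (-4 + 39) - 4601 = 35 - 4601 = -4566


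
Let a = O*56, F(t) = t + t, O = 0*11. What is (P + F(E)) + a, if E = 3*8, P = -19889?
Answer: -19841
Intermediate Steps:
O = 0
E = 24
F(t) = 2*t
a = 0 (a = 0*56 = 0)
(P + F(E)) + a = (-19889 + 2*24) + 0 = (-19889 + 48) + 0 = -19841 + 0 = -19841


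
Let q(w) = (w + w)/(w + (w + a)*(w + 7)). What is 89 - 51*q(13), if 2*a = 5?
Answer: 1613/19 ≈ 84.895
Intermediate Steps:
a = 5/2 (a = (½)*5 = 5/2 ≈ 2.5000)
q(w) = 2*w/(w + (7 + w)*(5/2 + w)) (q(w) = (w + w)/(w + (w + 5/2)*(w + 7)) = (2*w)/(w + (5/2 + w)*(7 + w)) = (2*w)/(w + (7 + w)*(5/2 + w)) = 2*w/(w + (7 + w)*(5/2 + w)))
89 - 51*q(13) = 89 - 204*13/(35 + 2*13² + 21*13) = 89 - 204*13/(35 + 2*169 + 273) = 89 - 204*13/(35 + 338 + 273) = 89 - 204*13/646 = 89 - 51*26/323 = 89 - 78/19 = 1613/19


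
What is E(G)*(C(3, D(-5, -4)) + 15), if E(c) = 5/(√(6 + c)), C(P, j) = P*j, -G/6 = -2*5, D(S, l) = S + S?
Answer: -25*√66/22 ≈ -9.2319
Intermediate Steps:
D(S, l) = 2*S
G = 60 (G = -(-12)*5 = -6*(-10) = 60)
E(c) = 5/√(6 + c)
E(G)*(C(3, D(-5, -4)) + 15) = (5/√(6 + 60))*(3*(2*(-5)) + 15) = (5/√66)*(3*(-10) + 15) = (5*(√66/66))*(-30 + 15) = (5*√66/66)*(-15) = -25*√66/22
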